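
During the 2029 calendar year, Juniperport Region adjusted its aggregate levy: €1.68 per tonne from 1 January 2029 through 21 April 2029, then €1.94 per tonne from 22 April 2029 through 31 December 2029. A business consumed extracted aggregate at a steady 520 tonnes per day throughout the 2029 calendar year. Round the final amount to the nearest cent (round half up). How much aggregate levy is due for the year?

1 January – 21 April 2029: 111 days × 520 tonnes/day = 57,720 tonnes at €1.68/tonne → €96969.60
22 April – 31 December 2029: 254 days × 520 tonnes/day = 132,080 tonnes at €1.94/tonne → €256235.20

€353204.80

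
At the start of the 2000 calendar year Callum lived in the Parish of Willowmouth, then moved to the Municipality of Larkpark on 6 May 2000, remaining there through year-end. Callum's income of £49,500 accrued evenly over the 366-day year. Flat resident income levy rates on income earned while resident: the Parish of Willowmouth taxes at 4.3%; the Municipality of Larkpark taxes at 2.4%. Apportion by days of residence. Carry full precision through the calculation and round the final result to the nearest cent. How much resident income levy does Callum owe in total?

£1,511.78

The Parish of Willowmouth, 1 January – 5 May 2000: 126 days → £49,500 × 4.3% × 126/366 = £732.7623
The Municipality of Larkpark, 6 May – 31 December 2000: 240 days → £49,500 × 2.4% × 240/366 = £779.0164
Total = £1,511.7787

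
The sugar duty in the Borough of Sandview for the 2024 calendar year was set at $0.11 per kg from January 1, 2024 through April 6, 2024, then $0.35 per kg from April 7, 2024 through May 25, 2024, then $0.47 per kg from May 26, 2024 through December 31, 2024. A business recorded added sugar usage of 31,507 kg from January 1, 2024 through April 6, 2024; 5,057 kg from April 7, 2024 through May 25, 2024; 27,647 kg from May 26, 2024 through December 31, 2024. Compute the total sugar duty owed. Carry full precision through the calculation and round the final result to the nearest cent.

January 1 – April 6, 2024: 31,507 kg at $0.11/kg → $3,465.77
April 7 – May 25, 2024: 5,057 kg at $0.35/kg → $1,769.95
May 26 – December 31, 2024: 27,647 kg at $0.47/kg → $12,994.09

$18,229.81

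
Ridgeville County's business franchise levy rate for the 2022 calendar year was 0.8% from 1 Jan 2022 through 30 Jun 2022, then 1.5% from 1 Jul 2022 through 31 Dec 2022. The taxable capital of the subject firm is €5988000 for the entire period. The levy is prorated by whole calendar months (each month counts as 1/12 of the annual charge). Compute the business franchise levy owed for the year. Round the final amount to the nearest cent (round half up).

1 Jan – 30 Jun 2022: 6 months at 0.8% → €5988000 × 0.8% × 6/12 = €23952.0000
1 Jul – 31 Dec 2022: 6 months at 1.5% → €5988000 × 1.5% × 6/12 = €44910.0000
Total = €68862.0000

€68862.00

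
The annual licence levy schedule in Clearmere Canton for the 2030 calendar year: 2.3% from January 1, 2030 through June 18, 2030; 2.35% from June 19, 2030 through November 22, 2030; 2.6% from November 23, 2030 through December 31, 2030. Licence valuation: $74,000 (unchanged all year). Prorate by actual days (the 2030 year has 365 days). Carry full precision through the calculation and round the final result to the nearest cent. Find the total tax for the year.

January 1 – June 18, 2030: 169 days at 2.3% → $74,000 × 2.3% × 169/365 = $788.0493
June 19 – November 22, 2030: 157 days at 2.35% → $74,000 × 2.35% × 157/365 = $748.0082
November 23 – December 31, 2030: 39 days at 2.6% → $74,000 × 2.6% × 39/365 = $205.5781
Total = $1,741.6356

$1,741.64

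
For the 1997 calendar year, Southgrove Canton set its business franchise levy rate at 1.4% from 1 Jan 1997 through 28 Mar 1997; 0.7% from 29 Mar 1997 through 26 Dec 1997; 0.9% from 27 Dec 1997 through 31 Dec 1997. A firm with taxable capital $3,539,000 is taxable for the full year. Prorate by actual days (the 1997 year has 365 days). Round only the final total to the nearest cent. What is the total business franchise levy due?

1 Jan – 28 Mar 1997: 87 days at 1.4% → $3,539,000 × 1.4% × 87/365 = $11,809.5945
29 Mar – 26 Dec 1997: 273 days at 0.7% → $3,539,000 × 0.7% × 273/365 = $18,528.8466
27 Dec – 31 Dec 1997: 5 days at 0.9% → $3,539,000 × 0.9% × 5/365 = $436.3151
Total = $30,774.7562

$30,774.76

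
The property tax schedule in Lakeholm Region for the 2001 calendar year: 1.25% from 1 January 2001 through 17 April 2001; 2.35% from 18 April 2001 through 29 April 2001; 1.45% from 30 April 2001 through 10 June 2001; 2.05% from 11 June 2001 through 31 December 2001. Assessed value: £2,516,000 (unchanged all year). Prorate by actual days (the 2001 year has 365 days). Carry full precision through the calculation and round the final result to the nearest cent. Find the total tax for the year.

1 January – 17 April 2001: 107 days at 1.25% → £2,516,000 × 1.25% × 107/365 = £9,219.5890
18 April – 29 April 2001: 12 days at 2.35% → £2,516,000 × 2.35% × 12/365 = £1,943.8685
30 April – 10 June 2001: 42 days at 1.45% → £2,516,000 × 1.45% × 42/365 = £4,197.9288
11 June – 31 December 2001: 204 days at 2.05% → £2,516,000 × 2.05% × 204/365 = £28,827.1562
Total = £44,188.5425

£44,188.54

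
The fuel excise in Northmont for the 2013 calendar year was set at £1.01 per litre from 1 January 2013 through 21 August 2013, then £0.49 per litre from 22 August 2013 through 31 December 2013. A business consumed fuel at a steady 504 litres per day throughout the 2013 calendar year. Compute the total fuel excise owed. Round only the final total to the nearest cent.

1 January – 21 August 2013: 233 days × 504 litres/day = 117,432 litres at £1.01/litre → £118,606.32
22 August – 31 December 2013: 132 days × 504 litres/day = 66,528 litres at £0.49/litre → £32,598.72

£151,205.04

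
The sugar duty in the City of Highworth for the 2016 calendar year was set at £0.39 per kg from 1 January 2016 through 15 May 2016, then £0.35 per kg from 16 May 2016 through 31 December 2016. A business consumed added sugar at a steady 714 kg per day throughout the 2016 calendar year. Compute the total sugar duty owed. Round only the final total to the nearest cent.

£95347.56

1 January – 15 May 2016: 136 days × 714 kg/day = 97,104 kg at £0.39/kg → £37870.56
16 May – 31 December 2016: 230 days × 714 kg/day = 164,220 kg at £0.35/kg → £57477.00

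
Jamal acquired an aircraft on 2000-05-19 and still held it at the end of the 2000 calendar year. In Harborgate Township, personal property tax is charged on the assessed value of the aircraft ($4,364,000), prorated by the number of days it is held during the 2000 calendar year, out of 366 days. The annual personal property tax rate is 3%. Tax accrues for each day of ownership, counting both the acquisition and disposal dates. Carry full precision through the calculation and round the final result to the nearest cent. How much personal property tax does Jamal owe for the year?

$81,199.02

Days held (2000-05-19 to 2000-12-31): 227 out of 366
Tax = $4,364,000 × 3% × 227/366 = $81,199.0164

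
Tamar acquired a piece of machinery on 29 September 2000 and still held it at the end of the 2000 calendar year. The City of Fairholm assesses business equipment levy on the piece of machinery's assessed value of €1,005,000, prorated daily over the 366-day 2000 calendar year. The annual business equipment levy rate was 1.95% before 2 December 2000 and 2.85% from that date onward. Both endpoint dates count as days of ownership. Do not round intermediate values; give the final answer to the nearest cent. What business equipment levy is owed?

€5,774.63

29 September – 1 December 2000: 64 days at 1.95% → €1,005,000 × 1.95% × 64/366 = €3,426.8852
2 December – 31 December 2000: 30 days at 2.85% → €1,005,000 × 2.85% × 30/366 = €2,347.7459
Total = €5,774.6311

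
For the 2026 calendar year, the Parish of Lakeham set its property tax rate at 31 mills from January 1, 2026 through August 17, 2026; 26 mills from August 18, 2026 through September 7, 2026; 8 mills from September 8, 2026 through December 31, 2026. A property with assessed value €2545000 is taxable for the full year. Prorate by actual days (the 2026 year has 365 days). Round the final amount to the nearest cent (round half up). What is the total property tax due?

January 1 – August 17, 2026: 229 days at 31 mills → €2545000 × 3.1% × 229/365 = €49498.5068
August 18 – September 7, 2026: 21 days at 26 mills → €2545000 × 2.6% × 21/365 = €3807.0411
September 8 – December 31, 2026: 115 days at 8 mills → €2545000 × 0.8% × 115/365 = €6414.7945
Total = €59720.3425

€59720.34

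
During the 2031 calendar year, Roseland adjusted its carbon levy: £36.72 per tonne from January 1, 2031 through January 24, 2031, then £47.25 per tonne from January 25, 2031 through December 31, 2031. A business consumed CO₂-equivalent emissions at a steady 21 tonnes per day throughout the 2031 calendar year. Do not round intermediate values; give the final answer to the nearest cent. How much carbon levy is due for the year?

January 1 – January 24, 2031: 24 days × 21 tonnes/day = 504 tonnes at £36.72/tonne → £18,506.88
January 25 – December 31, 2031: 341 days × 21 tonnes/day = 7,161 tonnes at £47.25/tonne → £338,357.25

£356,864.13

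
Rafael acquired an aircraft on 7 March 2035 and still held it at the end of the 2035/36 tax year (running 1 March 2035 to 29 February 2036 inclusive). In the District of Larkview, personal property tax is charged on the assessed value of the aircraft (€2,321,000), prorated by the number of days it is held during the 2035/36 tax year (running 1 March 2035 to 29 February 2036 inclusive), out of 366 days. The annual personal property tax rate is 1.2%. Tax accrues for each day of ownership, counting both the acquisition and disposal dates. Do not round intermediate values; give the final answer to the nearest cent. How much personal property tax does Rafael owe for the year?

Days held (7 March 2035 – 29 February 2036): 360 out of 366
Tax = €2,321,000 × 1.2% × 360/366 = €27,395.4098

€27,395.41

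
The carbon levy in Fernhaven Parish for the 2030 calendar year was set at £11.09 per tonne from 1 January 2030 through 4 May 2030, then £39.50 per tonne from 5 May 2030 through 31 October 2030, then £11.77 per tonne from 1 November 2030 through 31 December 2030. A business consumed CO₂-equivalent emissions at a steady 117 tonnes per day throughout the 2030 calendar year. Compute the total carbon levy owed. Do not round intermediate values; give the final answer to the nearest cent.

1 January – 4 May 2030: 124 days × 117 tonnes/day = 14,508 tonnes at £11.09/tonne → £160,893.72
5 May – 31 October 2030: 180 days × 117 tonnes/day = 21,060 tonnes at £39.50/tonne → £831,870.00
1 November – 31 December 2030: 61 days × 117 tonnes/day = 7,137 tonnes at £11.77/tonne → £84,002.49

£1,076,766.21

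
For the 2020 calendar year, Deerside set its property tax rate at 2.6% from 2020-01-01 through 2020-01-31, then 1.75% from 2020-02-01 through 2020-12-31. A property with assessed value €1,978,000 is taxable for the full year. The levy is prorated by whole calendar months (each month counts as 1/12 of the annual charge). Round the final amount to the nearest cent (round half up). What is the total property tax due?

2020-01-01 to 2020-01-31: 1 month at 2.6% → €1,978,000 × 2.6% × 1/12 = €4,285.6667
2020-02-01 to 2020-12-31: 11 months at 1.75% → €1,978,000 × 1.75% × 11/12 = €31,730.4167
Total = €36,016.0833

€36,016.08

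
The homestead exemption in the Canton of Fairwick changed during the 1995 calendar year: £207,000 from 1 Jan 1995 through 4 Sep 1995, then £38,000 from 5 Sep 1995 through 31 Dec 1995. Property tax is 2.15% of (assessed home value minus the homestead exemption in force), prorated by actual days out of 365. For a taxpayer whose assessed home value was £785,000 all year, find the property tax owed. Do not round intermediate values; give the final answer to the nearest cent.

1 Jan – 4 Sep 1995: 247 days, exemption £207,000 → (£785,000 − £207,000) × 2.15% × 247/365 = £8,409.5041
5 Sep – 31 Dec 1995: 118 days, exemption £38,000 → (£785,000 − £38,000) × 2.15% × 118/365 = £5,192.1616
Total = £13,601.6658

£13,601.67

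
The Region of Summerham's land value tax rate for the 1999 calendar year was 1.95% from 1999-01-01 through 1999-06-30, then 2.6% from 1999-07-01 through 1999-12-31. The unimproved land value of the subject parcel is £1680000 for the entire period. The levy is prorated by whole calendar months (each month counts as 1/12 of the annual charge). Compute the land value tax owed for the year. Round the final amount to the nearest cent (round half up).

1999-01-01 to 1999-06-30: 6 months at 1.95% → £1680000 × 1.95% × 6/12 = £16380.0000
1999-07-01 to 1999-12-31: 6 months at 2.6% → £1680000 × 2.6% × 6/12 = £21840.0000
Total = £38220.0000

£38220.00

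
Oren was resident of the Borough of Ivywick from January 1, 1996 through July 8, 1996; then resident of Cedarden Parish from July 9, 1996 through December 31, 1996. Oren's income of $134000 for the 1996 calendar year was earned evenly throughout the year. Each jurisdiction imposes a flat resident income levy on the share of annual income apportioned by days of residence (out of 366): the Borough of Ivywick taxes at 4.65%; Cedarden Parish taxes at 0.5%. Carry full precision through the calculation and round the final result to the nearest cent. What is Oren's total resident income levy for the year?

The Borough of Ivywick, January 1 – July 8, 1996: 190 days → $134000 × 4.65% × 190/366 = $3234.6721
Cedarden Parish, July 9 – December 31, 1996: 176 days → $134000 × 0.5% × 176/366 = $322.1858
Total = $3556.8579

$3556.86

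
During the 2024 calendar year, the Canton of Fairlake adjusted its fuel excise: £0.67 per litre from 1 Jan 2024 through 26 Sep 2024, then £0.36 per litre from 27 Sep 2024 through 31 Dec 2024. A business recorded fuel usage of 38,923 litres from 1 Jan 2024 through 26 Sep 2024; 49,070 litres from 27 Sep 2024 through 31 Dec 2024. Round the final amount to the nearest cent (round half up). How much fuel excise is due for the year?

£43,743.61

1 Jan – 26 Sep 2024: 38,923 litres at £0.67/litre → £26,078.41
27 Sep – 31 Dec 2024: 49,070 litres at £0.36/litre → £17,665.20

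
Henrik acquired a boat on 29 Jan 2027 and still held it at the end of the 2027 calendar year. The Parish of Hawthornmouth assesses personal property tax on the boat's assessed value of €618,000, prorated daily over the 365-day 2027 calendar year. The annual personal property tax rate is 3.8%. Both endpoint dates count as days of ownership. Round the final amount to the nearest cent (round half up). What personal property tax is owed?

€21,682.49

Days held (29 Jan – 31 Dec 2027): 337 out of 365
Tax = €618,000 × 3.8% × 337/365 = €21,682.4877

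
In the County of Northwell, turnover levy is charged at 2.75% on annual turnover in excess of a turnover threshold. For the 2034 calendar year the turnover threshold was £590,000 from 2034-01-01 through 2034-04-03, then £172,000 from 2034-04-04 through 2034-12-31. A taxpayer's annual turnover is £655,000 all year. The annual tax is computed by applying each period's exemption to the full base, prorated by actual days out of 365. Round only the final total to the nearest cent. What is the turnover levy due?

£10,353.64

2034-01-01 to 2034-04-03: 93 days, exemption £590,000 → (£655,000 − £590,000) × 2.75% × 93/365 = £455.4452
2034-04-04 to 2034-12-31: 272 days, exemption £172,000 → (£655,000 − £172,000) × 2.75% × 272/365 = £9,898.1918
Total = £10,353.6370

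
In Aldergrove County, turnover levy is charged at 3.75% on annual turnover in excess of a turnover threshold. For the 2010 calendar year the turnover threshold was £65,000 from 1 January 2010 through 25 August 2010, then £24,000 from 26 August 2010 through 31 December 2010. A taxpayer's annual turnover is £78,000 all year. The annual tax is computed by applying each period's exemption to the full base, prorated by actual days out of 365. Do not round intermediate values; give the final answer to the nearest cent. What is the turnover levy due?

£1,026.68

1 January – 25 August 2010: 237 days, exemption £65,000 → (£78,000 − £65,000) × 3.75% × 237/365 = £316.5411
26 August – 31 December 2010: 128 days, exemption £24,000 → (£78,000 − £24,000) × 3.75% × 128/365 = £710.1370
Total = £1,026.6781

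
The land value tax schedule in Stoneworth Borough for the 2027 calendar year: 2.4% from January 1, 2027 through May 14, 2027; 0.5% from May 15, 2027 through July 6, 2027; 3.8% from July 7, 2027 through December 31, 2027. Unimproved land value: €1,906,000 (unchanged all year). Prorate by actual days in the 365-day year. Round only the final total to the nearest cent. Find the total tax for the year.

€53,498.55

January 1 – May 14, 2027: 134 days at 2.4% → €1,906,000 × 2.4% × 134/365 = €16,793.6877
May 15 – July 6, 2027: 53 days at 0.5% → €1,906,000 × 0.5% × 53/365 = €1,383.8082
July 7 – December 31, 2027: 178 days at 3.8% → €1,906,000 × 3.8% × 178/365 = €35,321.0521
Total = €53,498.5479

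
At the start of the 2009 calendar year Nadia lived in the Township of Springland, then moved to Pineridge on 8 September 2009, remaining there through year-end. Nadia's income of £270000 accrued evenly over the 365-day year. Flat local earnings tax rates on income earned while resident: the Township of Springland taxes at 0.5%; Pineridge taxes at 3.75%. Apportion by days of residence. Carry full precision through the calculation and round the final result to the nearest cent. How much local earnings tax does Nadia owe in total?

£4114.73

The Township of Springland, 1 January – 7 September 2009: 250 days → £270000 × 0.5% × 250/365 = £924.6575
Pineridge, 8 September – 31 December 2009: 115 days → £270000 × 3.75% × 115/365 = £3190.0685
Total = £4114.7260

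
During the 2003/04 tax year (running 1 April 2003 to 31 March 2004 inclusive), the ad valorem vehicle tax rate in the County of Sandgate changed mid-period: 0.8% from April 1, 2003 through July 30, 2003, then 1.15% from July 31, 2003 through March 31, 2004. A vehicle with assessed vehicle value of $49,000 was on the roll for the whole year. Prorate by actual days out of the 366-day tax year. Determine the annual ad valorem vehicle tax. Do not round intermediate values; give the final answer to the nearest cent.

$506.80

April 1 – July 30, 2003: 121 days at 0.8% → $49,000 × 0.8% × 121/366 = $129.5956
July 31, 2003 – March 31, 2004: 245 days at 1.15% → $49,000 × 1.15% × 245/366 = $377.2063
Total = $506.8019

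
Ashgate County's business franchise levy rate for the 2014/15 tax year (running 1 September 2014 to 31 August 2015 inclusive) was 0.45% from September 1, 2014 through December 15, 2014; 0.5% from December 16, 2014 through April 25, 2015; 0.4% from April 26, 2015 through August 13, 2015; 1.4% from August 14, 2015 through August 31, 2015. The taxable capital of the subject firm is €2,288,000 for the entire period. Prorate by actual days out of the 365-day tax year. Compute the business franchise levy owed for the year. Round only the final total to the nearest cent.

September 1 – December 15, 2014: 106 days at 0.45% → €2,288,000 × 0.45% × 106/365 = €2,990.0712
December 16, 2014 – April 25, 2015: 131 days at 0.5% → €2,288,000 × 0.5% × 131/365 = €4,105.8630
April 26 – August 13, 2015: 110 days at 0.4% → €2,288,000 × 0.4% × 110/365 = €2,758.1370
August 14 – August 31, 2015: 18 days at 1.4% → €2,288,000 × 1.4% × 18/365 = €1,579.6603
Total = €11,433.7315

€11,433.73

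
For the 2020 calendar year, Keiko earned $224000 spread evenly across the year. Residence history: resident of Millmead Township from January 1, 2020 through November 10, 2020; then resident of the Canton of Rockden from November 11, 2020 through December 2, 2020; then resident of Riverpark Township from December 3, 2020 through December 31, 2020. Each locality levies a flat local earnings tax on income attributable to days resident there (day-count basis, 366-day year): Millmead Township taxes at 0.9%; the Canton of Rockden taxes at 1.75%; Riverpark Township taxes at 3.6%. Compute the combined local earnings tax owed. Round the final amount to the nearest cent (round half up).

Millmead Township, January 1 – November 10, 2020: 315 days → $224000 × 0.9% × 315/366 = $1735.0820
The Canton of Rockden, November 11 – December 2, 2020: 22 days → $224000 × 1.75% × 22/366 = $235.6284
Riverpark Township, December 3 – December 31, 2020: 29 days → $224000 × 3.6% × 29/366 = $638.9508
Total = $2609.6612

$2609.66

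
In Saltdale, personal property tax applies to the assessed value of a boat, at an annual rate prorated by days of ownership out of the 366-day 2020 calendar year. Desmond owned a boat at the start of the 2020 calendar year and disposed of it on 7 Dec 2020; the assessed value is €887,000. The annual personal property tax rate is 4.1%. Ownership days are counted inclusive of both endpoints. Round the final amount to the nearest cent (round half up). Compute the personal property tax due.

€33,982.28

Days held (1 Jan – 7 Dec 2020): 342 out of 366
Tax = €887,000 × 4.1% × 342/366 = €33,982.2787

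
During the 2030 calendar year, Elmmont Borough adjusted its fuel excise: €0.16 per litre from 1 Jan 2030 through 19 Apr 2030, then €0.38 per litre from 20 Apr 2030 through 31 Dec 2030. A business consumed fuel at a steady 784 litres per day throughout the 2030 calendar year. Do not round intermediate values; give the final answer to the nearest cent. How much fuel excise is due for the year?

1 Jan – 19 Apr 2030: 109 days × 784 litres/day = 85,456 litres at €0.16/litre → €13,672.96
20 Apr – 31 Dec 2030: 256 days × 784 litres/day = 200,704 litres at €0.38/litre → €76,267.52

€89,940.48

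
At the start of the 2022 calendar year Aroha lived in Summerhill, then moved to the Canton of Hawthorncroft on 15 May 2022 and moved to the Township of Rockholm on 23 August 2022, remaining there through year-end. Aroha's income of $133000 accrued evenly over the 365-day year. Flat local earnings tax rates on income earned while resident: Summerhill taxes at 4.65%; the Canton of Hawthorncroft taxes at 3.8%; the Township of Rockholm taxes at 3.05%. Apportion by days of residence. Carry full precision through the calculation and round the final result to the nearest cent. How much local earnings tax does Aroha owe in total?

$5111.03

Summerhill, 1 January – 14 May 2022: 134 days → $133000 × 4.65% × 134/365 = $2270.4740
The Canton of Hawthorncroft, 15 May – 22 August 2022: 100 days → $133000 × 3.8% × 100/365 = $1384.6575
The Township of Rockholm, 23 August – 31 December 2022: 131 days → $133000 × 3.05% × 131/365 = $1455.8945
Total = $5111.0260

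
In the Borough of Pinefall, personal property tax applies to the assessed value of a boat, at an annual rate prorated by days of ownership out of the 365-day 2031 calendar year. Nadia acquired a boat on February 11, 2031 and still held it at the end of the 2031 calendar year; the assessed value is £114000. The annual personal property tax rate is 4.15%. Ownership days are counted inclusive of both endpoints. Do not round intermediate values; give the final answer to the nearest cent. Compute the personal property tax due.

£4199.57

Days held (February 11 – December 31, 2031): 324 out of 365
Tax = £114000 × 4.15% × 324/365 = £4199.5726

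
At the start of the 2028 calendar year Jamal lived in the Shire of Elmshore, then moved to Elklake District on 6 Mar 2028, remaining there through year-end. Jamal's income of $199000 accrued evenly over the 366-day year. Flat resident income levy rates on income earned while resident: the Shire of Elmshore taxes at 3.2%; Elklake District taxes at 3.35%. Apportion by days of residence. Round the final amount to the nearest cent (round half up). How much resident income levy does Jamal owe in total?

$6613.49

The Shire of Elmshore, 1 Jan – 5 Mar 2028: 65 days → $199000 × 3.2% × 65/366 = $1130.9290
Elklake District, 6 Mar – 31 Dec 2028: 301 days → $199000 × 3.35% × 301/366 = $5482.5587
Total = $6613.4877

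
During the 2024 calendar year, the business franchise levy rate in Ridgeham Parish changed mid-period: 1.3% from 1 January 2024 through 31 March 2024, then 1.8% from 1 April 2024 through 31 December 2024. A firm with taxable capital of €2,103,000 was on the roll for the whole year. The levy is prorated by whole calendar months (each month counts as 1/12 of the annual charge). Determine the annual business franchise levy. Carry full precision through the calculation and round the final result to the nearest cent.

€35,225.25

1 January – 31 March 2024: 3 months at 1.3% → €2,103,000 × 1.3% × 3/12 = €6,834.7500
1 April – 31 December 2024: 9 months at 1.8% → €2,103,000 × 1.8% × 9/12 = €28,390.5000
Total = €35,225.2500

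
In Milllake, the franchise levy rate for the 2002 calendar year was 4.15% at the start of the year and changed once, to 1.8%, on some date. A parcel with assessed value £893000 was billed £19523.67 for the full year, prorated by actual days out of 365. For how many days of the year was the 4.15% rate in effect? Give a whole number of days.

Let d = days at the first rate; then 365 − d days at the second rate.
£893000 × [4.15%·d + 1.8%·(365−d)] / 365 = £19523.67
Solving gives d = 60, so the new rate took effect on March 2, 2002.

60 days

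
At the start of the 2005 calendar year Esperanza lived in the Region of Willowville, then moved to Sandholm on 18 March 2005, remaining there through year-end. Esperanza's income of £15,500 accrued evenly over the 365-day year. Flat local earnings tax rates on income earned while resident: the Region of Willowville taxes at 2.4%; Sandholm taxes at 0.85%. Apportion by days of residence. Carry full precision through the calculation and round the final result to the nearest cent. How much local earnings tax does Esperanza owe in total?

£181.77

The Region of Willowville, 1 January – 17 March 2005: 76 days → £15,500 × 2.4% × 76/365 = £77.4575
Sandholm, 18 March – 31 December 2005: 289 days → £15,500 × 0.85% × 289/365 = £104.3171
Total = £181.7747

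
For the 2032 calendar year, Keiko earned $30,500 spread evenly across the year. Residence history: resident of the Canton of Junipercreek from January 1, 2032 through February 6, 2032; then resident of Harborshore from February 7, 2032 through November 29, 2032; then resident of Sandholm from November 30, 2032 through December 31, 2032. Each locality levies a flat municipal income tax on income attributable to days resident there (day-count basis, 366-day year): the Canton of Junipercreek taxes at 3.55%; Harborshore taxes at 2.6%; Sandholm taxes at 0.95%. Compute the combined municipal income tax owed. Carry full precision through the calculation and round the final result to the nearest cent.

$778.29

The Canton of Junipercreek, January 1 – February 6, 2032: 37 days → $30,500 × 3.55% × 37/366 = $109.4583
Harborshore, February 7 – November 29, 2032: 297 days → $30,500 × 2.6% × 297/366 = $643.5000
Sandholm, November 30 – December 31, 2032: 32 days → $30,500 × 0.95% × 32/366 = $25.3333
Total = $778.2917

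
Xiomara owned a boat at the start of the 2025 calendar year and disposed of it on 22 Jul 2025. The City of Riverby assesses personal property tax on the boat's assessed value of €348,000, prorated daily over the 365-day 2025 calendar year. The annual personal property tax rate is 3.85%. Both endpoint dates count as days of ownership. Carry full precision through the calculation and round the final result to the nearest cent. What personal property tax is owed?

Days held (1 Jan – 22 Jul 2025): 203 out of 365
Tax = €348,000 × 3.85% × 203/365 = €7,451.4904

€7,451.49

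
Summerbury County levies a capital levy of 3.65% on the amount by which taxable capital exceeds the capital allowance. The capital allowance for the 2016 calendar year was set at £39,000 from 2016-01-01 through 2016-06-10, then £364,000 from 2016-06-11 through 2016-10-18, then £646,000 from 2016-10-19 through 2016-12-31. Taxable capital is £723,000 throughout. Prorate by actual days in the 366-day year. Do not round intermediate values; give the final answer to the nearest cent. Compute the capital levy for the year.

2016-01-01 to 2016-06-10: 162 days, exemption £39,000 → (£723,000 − £39,000) × 3.65% × 162/366 = £11,050.5246
2016-06-11 to 2016-10-18: 130 days, exemption £364,000 → (£723,000 − £364,000) × 3.65% × 130/366 = £4,654.2486
2016-10-19 to 2016-12-31: 74 days, exemption £646,000 → (£723,000 − £646,000) × 3.65% × 74/366 = £568.2432
Total = £16,273.0164

£16,273.02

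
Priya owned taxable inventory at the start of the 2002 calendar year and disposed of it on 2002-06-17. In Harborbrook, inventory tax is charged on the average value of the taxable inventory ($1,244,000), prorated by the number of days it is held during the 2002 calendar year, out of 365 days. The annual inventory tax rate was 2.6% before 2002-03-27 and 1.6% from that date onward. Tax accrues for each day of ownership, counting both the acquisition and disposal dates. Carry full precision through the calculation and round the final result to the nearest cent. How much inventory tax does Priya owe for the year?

$12,058.28

2002-01-01 to 2002-03-26: 85 days at 2.6% → $1,244,000 × 2.6% × 85/365 = $7,532.1644
2002-03-27 to 2002-06-17: 83 days at 1.6% → $1,244,000 × 1.6% × 83/365 = $4,526.1151
Total = $12,058.2795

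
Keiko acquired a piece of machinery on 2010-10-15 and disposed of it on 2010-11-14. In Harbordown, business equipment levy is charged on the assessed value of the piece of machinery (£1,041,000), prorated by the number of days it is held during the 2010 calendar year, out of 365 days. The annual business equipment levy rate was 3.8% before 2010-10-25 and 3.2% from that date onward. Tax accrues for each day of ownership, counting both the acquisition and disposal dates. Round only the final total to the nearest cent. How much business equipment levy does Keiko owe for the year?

£3,000.36

2010-10-15 to 2010-10-24: 10 days at 3.8% → £1,041,000 × 3.8% × 10/365 = £1,083.7808
2010-10-25 to 2010-11-14: 21 days at 3.2% → £1,041,000 × 3.2% × 21/365 = £1,916.5808
Total = £3,000.3616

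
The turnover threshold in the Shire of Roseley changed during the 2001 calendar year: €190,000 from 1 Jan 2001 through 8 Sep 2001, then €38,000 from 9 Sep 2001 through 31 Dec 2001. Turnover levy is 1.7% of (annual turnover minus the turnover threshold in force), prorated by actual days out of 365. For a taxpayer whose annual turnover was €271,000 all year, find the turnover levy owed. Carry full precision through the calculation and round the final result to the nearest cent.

€2,184.06

1 Jan – 8 Sep 2001: 251 days, exemption €190,000 → (€271,000 − €190,000) × 1.7% × 251/365 = €946.9233
9 Sep – 31 Dec 2001: 114 days, exemption €38,000 → (€271,000 − €38,000) × 1.7% × 114/365 = €1,237.1342
Total = €2,184.0575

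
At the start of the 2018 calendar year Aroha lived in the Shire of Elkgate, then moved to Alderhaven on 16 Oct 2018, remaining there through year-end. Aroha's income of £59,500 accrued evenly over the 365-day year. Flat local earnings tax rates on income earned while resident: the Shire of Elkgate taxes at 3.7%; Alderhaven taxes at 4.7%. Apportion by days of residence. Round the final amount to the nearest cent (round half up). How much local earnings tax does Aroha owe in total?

£2,327.02

The Shire of Elkgate, 1 Jan – 15 Oct 2018: 288 days → £59,500 × 3.7% × 288/365 = £1,737.0740
Alderhaven, 16 Oct – 31 Dec 2018: 77 days → £59,500 × 4.7% × 77/365 = £589.9466
Total = £2,327.0205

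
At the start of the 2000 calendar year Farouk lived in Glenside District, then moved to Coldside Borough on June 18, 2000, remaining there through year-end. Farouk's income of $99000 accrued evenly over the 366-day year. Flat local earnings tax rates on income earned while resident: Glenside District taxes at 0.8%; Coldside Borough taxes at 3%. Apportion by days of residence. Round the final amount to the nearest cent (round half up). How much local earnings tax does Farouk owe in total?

$1964.31

Glenside District, January 1 – June 17, 2000: 169 days → $99000 × 0.8% × 169/366 = $365.7049
Coldside Borough, June 18 – December 31, 2000: 197 days → $99000 × 3% × 197/366 = $1598.6066
Total = $1964.3115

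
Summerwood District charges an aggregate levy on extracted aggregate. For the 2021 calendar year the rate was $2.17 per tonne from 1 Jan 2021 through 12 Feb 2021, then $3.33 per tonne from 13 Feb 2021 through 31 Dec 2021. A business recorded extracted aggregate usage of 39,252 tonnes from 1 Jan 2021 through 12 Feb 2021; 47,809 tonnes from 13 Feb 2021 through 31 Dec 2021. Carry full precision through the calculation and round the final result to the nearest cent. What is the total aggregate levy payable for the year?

$244,380.81

1 Jan – 12 Feb 2021: 39,252 tonnes at $2.17/tonne → $85,176.84
13 Feb – 31 Dec 2021: 47,809 tonnes at $3.33/tonne → $159,203.97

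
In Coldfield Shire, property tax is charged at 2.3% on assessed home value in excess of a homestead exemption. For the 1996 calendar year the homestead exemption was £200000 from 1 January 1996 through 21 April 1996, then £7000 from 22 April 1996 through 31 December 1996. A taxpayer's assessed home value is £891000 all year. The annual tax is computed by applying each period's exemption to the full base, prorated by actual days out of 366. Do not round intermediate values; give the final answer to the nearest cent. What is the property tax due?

£18973.62

1 January – 21 April 1996: 112 days, exemption £200000 → (£891000 − £200000) × 2.3% × 112/366 = £4863.4317
22 April – 31 December 1996: 254 days, exemption £7000 → (£891000 − £7000) × 2.3% × 254/366 = £14110.1858
Total = £18973.6175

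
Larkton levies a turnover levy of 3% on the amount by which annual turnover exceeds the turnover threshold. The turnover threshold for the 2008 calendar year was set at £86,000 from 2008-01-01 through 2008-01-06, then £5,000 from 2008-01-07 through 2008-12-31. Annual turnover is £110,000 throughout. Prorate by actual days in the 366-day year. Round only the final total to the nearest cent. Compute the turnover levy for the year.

2008-01-01 to 2008-01-06: 6 days, exemption £86,000 → (£110,000 − £86,000) × 3% × 6/366 = £11.8033
2008-01-07 to 2008-12-31: 360 days, exemption £5,000 → (£110,000 − £5,000) × 3% × 360/366 = £3,098.3607
Total = £3,110.1639

£3,110.16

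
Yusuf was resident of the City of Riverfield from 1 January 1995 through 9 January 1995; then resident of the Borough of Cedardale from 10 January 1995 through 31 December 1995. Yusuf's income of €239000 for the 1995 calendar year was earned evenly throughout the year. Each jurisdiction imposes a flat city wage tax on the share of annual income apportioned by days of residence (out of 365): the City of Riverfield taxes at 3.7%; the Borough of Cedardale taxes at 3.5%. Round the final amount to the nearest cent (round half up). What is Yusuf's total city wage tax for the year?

The City of Riverfield, 1 January – 9 January 1995: 9 days → €239000 × 3.7% × 9/365 = €218.0466
The Borough of Cedardale, 10 January – 31 December 1995: 356 days → €239000 × 3.5% × 356/365 = €8158.7397
Total = €8376.7863

€8376.79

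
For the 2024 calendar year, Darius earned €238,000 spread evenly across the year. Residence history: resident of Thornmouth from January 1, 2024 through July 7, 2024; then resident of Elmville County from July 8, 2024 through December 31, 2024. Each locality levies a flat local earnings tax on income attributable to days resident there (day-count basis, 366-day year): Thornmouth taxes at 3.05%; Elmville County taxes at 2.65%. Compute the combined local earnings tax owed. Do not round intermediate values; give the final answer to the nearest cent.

€6,798.61

Thornmouth, January 1 – July 7, 2024: 189 days → €238,000 × 3.05% × 189/366 = €3,748.5000
Elmville County, July 8 – December 31, 2024: 177 days → €238,000 × 2.65% × 177/366 = €3,050.1066
Total = €6,798.6066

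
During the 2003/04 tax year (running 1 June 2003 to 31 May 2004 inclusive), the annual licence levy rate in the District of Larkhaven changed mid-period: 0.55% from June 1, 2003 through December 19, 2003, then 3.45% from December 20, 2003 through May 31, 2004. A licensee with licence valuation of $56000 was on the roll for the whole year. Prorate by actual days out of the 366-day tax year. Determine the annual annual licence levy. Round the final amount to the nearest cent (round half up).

June 1 – December 19, 2003: 202 days at 0.55% → $56000 × 0.55% × 202/366 = $169.9891
December 20, 2003 – May 31, 2004: 164 days at 3.45% → $56000 × 3.45% × 164/366 = $865.7049
Total = $1035.6940

$1035.69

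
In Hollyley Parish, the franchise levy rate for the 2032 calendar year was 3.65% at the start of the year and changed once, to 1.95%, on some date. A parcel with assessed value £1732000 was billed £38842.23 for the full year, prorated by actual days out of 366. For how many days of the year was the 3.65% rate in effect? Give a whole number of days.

Let d = days at the first rate; then 366 − d days at the second rate.
£1732000 × [3.65%·d + 1.95%·(366−d)] / 366 = £38842.23
Solving gives d = 63, so the new rate took effect on 4 Mar 2032.

63 days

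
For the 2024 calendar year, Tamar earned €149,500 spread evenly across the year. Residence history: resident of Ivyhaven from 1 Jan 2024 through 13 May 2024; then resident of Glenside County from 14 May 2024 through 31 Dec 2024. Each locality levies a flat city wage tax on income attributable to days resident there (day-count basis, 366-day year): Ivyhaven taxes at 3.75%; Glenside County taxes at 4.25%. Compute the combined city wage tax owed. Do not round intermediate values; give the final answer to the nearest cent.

€6,080.08

Ivyhaven, 1 Jan – 13 May 2024: 134 days → €149,500 × 3.75% × 134/366 = €2,052.5615
Glenside County, 14 May – 31 Dec 2024: 232 days → €149,500 × 4.25% × 232/366 = €4,027.5137
Total = €6,080.0751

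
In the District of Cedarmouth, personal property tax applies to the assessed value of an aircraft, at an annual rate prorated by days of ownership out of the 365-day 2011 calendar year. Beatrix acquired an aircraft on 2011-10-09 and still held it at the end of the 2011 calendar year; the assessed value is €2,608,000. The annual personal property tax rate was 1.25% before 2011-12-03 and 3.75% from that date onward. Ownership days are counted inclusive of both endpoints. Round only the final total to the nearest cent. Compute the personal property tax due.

2011-10-09 to 2011-12-02: 55 days at 1.25% → €2,608,000 × 1.25% × 55/365 = €4,912.3288
2011-12-03 to 2011-12-31: 29 days at 3.75% → €2,608,000 × 3.75% × 29/365 = €7,770.4110
Total = €12,682.7397

€12,682.74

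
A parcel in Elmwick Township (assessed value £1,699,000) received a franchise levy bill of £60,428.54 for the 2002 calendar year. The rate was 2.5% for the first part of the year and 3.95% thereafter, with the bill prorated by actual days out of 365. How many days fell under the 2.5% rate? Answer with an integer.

99 days

Let d = days at the first rate; then 365 − d days at the second rate.
£1,699,000 × [2.5%·d + 3.95%·(365−d)] / 365 = £60,428.54
Solving gives d = 99, so the new rate took effect on April 10, 2002.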